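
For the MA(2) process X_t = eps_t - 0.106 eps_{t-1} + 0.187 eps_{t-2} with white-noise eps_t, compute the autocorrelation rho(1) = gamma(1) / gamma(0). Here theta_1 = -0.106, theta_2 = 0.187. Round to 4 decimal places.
\rho(1) = -0.1203

For an MA(q) process with theta_0 = 1, the autocovariance is
  gamma(k) = sigma^2 * sum_{i=0..q-k} theta_i * theta_{i+k},
and rho(k) = gamma(k) / gamma(0). Sigma^2 cancels.
  numerator   = (1)*(-0.106) + (-0.106)*(0.187) = -0.125822.
  denominator = (1)^2 + (-0.106)^2 + (0.187)^2 = 1.046205.
  rho(1) = -0.125822 / 1.046205 = -0.1203.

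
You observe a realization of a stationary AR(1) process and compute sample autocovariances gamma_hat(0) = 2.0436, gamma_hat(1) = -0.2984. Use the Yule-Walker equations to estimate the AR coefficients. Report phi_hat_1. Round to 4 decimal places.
\hat\phi_{1} = -0.1460

The Yule-Walker equations for an AR(p) process read, in matrix form,
  Gamma_p phi = r_p,   with   (Gamma_p)_{ij} = gamma(|i - j|),
                       (r_p)_i = gamma(i),   i,j = 1..p.
Substitute the sample gammas (Toeplitz matrix and right-hand side of size 1):
  Gamma_p = [[2.0436]]
  r_p     = [-0.2984]
With p = 1 this is the single equation gamma(0) phi_1 = gamma(1):
  phi_hat_1 = gamma(1) / gamma(0) = -0.2984 / 2.0436 = -0.1460.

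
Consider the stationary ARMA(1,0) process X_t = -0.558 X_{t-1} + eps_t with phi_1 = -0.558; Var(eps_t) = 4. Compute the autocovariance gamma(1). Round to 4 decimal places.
\gamma(1) = -3.2412

Multiply the model equation by X_{t-k} and take expectations. With theta_0 = psi_0 = 1 and psi_j the MA(infinity) weights, this gives
  gamma(k) - sum_i phi_i gamma(k-i) = c_k,
  c_k = sigma^2 * sum_{j=k..q} theta_j psi_{j-k}   (c_k = 0 for k > q),
using gamma(-m) = gamma(m).
Pure AR (q = 0): c_0 = sigma^2 = 4, c_k = 0 for k >= 1.
Equations for k = 0 and k = 1 (AR order 1):
  gamma(0) = phi_1 gamma(1) + c_0
  gamma(1) = phi_1 gamma(0) + c_1
Substituting the second into the first: gamma(0) (1 - phi_1^2) = c_0 + phi_1 c_1, so
  gamma(0) = c_0 / (1 - phi_1^2) = 4 / (1 - (-0.558)^2) = 4 / 0.688636 = 5.808584.
  gamma(1) = phi_1 gamma(0) = (-0.558)(5.808584) = -3.24119.
Therefore gamma(1) = -3.2412 (to 4 decimal places).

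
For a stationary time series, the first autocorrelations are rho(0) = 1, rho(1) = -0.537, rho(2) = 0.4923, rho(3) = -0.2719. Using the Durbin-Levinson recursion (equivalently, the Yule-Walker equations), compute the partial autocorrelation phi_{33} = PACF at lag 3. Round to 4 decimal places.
\phi_{33} = 0.1081

The PACF at lag k is phi_{kk}, the last component of the solution
to the Yule-Walker system G_k phi = r_k where
  (G_k)_{ij} = rho(|i - j|), (r_k)_i = rho(i), i,j = 1..k.
Equivalently, Durbin-Levinson gives phi_{kk} iteratively:
  phi_{11} = rho(1)
  phi_{kk} = [rho(k) - sum_{j=1..k-1} phi_{k-1,j} rho(k-j)]
            / [1 - sum_{j=1..k-1} phi_{k-1,j} rho(j)],
  phi_{k,j} = phi_{k-1,j} - phi_{kk} phi_{k-1,k-j},  j = 1..k-1.
Step k = 1:
  phi_11 = rho(1) = -0.537.
Step k = 2:
  phi_22 = [rho(2) - phi_11 rho(1)] / [1 - phi_11 rho(1)] = [0.4923 - (-0.537)(-0.537)] / [1 - (-0.537)(-0.537)]
         = 0.203931 / 0.711631 = 0.286568.
  Update: phi_21 = phi_11 - phi_22 phi_11 = -0.537 - (0.286568)(-0.537) = -0.383113.
Step k = 3:
  phi_33 = [rho(3) - phi_21 rho(2) - phi_22 rho(1)] / [1 - phi_21 rho(1) - phi_22 rho(2)]
    numerator   = -0.2719 - (-0.383113)(0.4923) - (0.286568)(-0.537) = 0.07059366
    denominator = 1 - (-0.383113)(-0.537) - (0.286568)(0.4923) = 0.65319081
  phi_33 = 0.07059366 / 0.65319081 = 0.1081.
Therefore phi_{33} = 0.1081.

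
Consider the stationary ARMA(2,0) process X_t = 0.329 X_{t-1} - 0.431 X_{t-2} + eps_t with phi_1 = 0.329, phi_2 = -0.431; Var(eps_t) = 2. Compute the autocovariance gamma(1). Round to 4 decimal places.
\gamma(1) = 0.5962

Multiply the model equation by X_{t-k} and take expectations. With theta_0 = psi_0 = 1 and psi_j the MA(infinity) weights, this gives
  gamma(k) - sum_i phi_i gamma(k-i) = c_k,
  c_k = sigma^2 * sum_{j=k..q} theta_j psi_{j-k}   (c_k = 0 for k > q),
using gamma(-m) = gamma(m).
Pure AR (q = 0): c_0 = sigma^2 = 2, c_k = 0 for k >= 1.
Equations for k = 0, 1, 2 (AR order 2, c_2 = 0):
  (E0) gamma(0) = phi_1 gamma(1) + phi_2 gamma(2) + c_0
  (E1) gamma(1) = phi_1 gamma(0) + phi_2 gamma(1) + c_1
  (E2) gamma(2) = phi_1 gamma(1) + phi_2 gamma(0)
From (E1): gamma(1) = A gamma(0) + B with
  A = phi_1 / (1 - phi_2) = 0.329 / 1.431 = 0.229909,   B = c_1 / (1 - phi_2) = 0 / 1.431 = 0.
Insert (E2) into (E0): gamma(0) (1 - phi_2^2) = phi_1 (1 + phi_2) gamma(1) + c_0.
  phi_1 (1 + phi_2) = (0.329)(0.569) = 0.187201,   1 - phi_2^2 = 0.814239.
Replace gamma(1) by A gamma(0) + B and collect gamma(0):
  gamma(0) [0.814239 - (0.187201)(0.229909)] = c_0 = 2
  gamma(0) * 0.7712 = 2
  gamma(0) = 2 / 0.7712 = 2.593362.
  gamma(1) = A gamma(0) = (0.229909)(2.593362) = 0.596238.
Therefore gamma(1) = 0.5962 (to 4 decimal places).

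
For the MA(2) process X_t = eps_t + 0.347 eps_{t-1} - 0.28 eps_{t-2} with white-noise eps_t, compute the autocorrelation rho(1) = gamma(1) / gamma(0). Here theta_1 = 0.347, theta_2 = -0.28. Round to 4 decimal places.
\rho(1) = 0.2084

For an MA(q) process with theta_0 = 1, the autocovariance is
  gamma(k) = sigma^2 * sum_{i=0..q-k} theta_i * theta_{i+k},
and rho(k) = gamma(k) / gamma(0). Sigma^2 cancels.
  numerator   = (1)*(0.347) + (0.347)*(-0.28) = 0.24984.
  denominator = (1)^2 + (0.347)^2 + (-0.28)^2 = 1.198809.
  rho(1) = 0.24984 / 1.198809 = 0.2084.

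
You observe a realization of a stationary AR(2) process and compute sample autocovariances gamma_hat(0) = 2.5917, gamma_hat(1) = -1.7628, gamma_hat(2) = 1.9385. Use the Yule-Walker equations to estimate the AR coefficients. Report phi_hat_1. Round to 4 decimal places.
\hat\phi_{1} = -0.3190

The Yule-Walker equations for an AR(p) process read, in matrix form,
  Gamma_p phi = r_p,   with   (Gamma_p)_{ij} = gamma(|i - j|),
                       (r_p)_i = gamma(i),   i,j = 1..p.
Substitute the sample gammas (Toeplitz matrix and right-hand side of size 2):
  Gamma_p = [[2.5917, -1.7628], [-1.7628, 2.5917]]
  r_p     = [-1.7628, 1.9385]
Written out:
  2.5917 phi_1 - 1.7628 phi_2 = -1.7628
  -1.7628 phi_1 + 2.5917 phi_2 = 1.9385
Solve by Cramer's rule:
  det = gamma(0)^2 - gamma(1)^2 = (2.5917)^2 - (-1.7628)^2 = 6.71690889 - 3.10746384 = 3.60944505
  phi_hat_1 = [gamma(1) gamma(0) - gamma(1) gamma(2)] / det = [(-1.7628)(2.5917) - (-1.7628)(1.9385)] / 3.60944505 = -1.15146096 / 3.60944505 = -0.319
  phi_hat_2 = [gamma(0) gamma(2) - gamma(1)^2] / det = [(2.5917)(1.9385) - (-1.7628)^2] / 3.60944505 = 1.91654661 / 3.60944505 = 0.531
So phi_hat = [-0.3190, 0.5310].
Therefore phi_hat_1 = -0.3190.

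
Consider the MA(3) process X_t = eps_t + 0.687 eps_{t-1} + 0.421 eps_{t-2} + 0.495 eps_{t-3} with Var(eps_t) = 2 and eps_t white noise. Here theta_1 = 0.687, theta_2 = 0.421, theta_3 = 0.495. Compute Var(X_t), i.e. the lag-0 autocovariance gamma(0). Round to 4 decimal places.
\gamma(0) = 3.7885

For an MA(q) process X_t = eps_t + sum_i theta_i eps_{t-i} with
Var(eps_t) = sigma^2, the variance is
  gamma(0) = sigma^2 * (1 + sum_i theta_i^2).
  sum_i theta_i^2 = (0.687)^2 + (0.421)^2 + (0.495)^2 = 0.471969 + 0.177241 + 0.245025 = 0.894235.
  gamma(0) = 2 * (1 + 0.894235) = 2 * 1.894235 = 3.78847, which rounds to 3.7885.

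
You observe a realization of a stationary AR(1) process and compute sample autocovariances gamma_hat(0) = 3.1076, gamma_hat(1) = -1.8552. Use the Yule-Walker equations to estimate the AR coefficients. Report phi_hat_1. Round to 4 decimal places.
\hat\phi_{1} = -0.5970

The Yule-Walker equations for an AR(p) process read, in matrix form,
  Gamma_p phi = r_p,   with   (Gamma_p)_{ij} = gamma(|i - j|),
                       (r_p)_i = gamma(i),   i,j = 1..p.
Substitute the sample gammas (Toeplitz matrix and right-hand side of size 1):
  Gamma_p = [[3.1076]]
  r_p     = [-1.8552]
With p = 1 this is the single equation gamma(0) phi_1 = gamma(1):
  phi_hat_1 = gamma(1) / gamma(0) = -1.8552 / 3.1076 = -0.5970.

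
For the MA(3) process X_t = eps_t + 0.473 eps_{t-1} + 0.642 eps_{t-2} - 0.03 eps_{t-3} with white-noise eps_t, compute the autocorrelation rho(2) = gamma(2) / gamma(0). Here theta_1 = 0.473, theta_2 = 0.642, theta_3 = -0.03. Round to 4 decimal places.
\rho(2) = 0.3836

For an MA(q) process with theta_0 = 1, the autocovariance is
  gamma(k) = sigma^2 * sum_{i=0..q-k} theta_i * theta_{i+k},
and rho(k) = gamma(k) / gamma(0). Sigma^2 cancels.
  numerator   = (1)*(0.642) + (0.473)*(-0.03) = 0.62781.
  denominator = (1)^2 + (0.473)^2 + (0.642)^2 + (-0.03)^2 = 1.636793.
  rho(2) = 0.62781 / 1.636793 = 0.3836.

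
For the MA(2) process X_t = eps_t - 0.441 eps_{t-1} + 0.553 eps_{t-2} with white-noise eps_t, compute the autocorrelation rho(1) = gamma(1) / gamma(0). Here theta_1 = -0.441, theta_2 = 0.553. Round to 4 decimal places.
\rho(1) = -0.4565

For an MA(q) process with theta_0 = 1, the autocovariance is
  gamma(k) = sigma^2 * sum_{i=0..q-k} theta_i * theta_{i+k},
and rho(k) = gamma(k) / gamma(0). Sigma^2 cancels.
  numerator   = (1)*(-0.441) + (-0.441)*(0.553) = -0.684873.
  denominator = (1)^2 + (-0.441)^2 + (0.553)^2 = 1.50029.
  rho(1) = -0.684873 / 1.50029 = -0.4565.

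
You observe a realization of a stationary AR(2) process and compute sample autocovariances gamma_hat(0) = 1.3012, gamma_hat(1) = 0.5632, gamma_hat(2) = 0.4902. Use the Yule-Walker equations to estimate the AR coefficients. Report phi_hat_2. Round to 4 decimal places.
\hat\phi_{2} = 0.2330

The Yule-Walker equations for an AR(p) process read, in matrix form,
  Gamma_p phi = r_p,   with   (Gamma_p)_{ij} = gamma(|i - j|),
                       (r_p)_i = gamma(i),   i,j = 1..p.
Substitute the sample gammas (Toeplitz matrix and right-hand side of size 2):
  Gamma_p = [[1.3012, 0.5632], [0.5632, 1.3012]]
  r_p     = [0.5632, 0.4902]
Written out:
  1.3012 phi_1 + 0.5632 phi_2 = 0.5632
  0.5632 phi_1 + 1.3012 phi_2 = 0.4902
Solve by Cramer's rule:
  det = gamma(0)^2 - gamma(1)^2 = (1.3012)^2 - (0.5632)^2 = 1.69312144 - 0.31719424 = 1.3759272
  phi_hat_1 = [gamma(1) gamma(0) - gamma(1) gamma(2)] / det = [(0.5632)(1.3012) - (0.5632)(0.4902)] / 1.3759272 = 0.4567552 / 1.3759272 = 0.332
  phi_hat_2 = [gamma(0) gamma(2) - gamma(1)^2] / det = [(1.3012)(0.4902) - (0.5632)^2] / 1.3759272 = 0.320654 / 1.3759272 = 0.233
So phi_hat = [0.3320, 0.2330].
Therefore phi_hat_2 = 0.2330.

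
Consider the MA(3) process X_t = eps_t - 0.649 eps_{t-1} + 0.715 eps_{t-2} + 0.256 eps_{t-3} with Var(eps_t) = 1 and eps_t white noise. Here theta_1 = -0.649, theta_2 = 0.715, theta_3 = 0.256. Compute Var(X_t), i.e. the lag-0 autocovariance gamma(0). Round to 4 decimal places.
\gamma(0) = 1.9980

For an MA(q) process X_t = eps_t + sum_i theta_i eps_{t-i} with
Var(eps_t) = sigma^2, the variance is
  gamma(0) = sigma^2 * (1 + sum_i theta_i^2).
  sum_i theta_i^2 = (-0.649)^2 + (0.715)^2 + (0.256)^2 = 0.421201 + 0.511225 + 0.065536 = 0.997962.
  gamma(0) = 1 * (1 + 0.997962) = 1 * 1.997962 = 1.997962, which rounds to 1.9980.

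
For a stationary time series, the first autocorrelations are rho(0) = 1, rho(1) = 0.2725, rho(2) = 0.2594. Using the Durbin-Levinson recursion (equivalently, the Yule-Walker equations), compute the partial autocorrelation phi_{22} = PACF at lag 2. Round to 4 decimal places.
\phi_{22} = 0.2000

The PACF at lag k is phi_{kk}, the last component of the solution
to the Yule-Walker system G_k phi = r_k where
  (G_k)_{ij} = rho(|i - j|), (r_k)_i = rho(i), i,j = 1..k.
Equivalently, Durbin-Levinson gives phi_{kk} iteratively:
  phi_{11} = rho(1)
  phi_{kk} = [rho(k) - sum_{j=1..k-1} phi_{k-1,j} rho(k-j)]
            / [1 - sum_{j=1..k-1} phi_{k-1,j} rho(j)],
  phi_{k,j} = phi_{k-1,j} - phi_{kk} phi_{k-1,k-j},  j = 1..k-1.
Step k = 1:
  phi_11 = rho(1) = 0.2725.
Step k = 2:
  phi_22 = [rho(2) - phi_11 rho(1)] / [1 - phi_11 rho(1)] = [0.2594 - (0.2725)(0.2725)] / [1 - (0.2725)(0.2725)]
         = 0.18514375 / 0.92574375 = 0.2.
Therefore phi_{22} = 0.2000.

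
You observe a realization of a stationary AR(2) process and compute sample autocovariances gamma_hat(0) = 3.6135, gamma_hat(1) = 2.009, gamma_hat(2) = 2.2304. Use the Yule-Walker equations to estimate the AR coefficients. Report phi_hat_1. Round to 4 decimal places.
\hat\phi_{1} = 0.3080

The Yule-Walker equations for an AR(p) process read, in matrix form,
  Gamma_p phi = r_p,   with   (Gamma_p)_{ij} = gamma(|i - j|),
                       (r_p)_i = gamma(i),   i,j = 1..p.
Substitute the sample gammas (Toeplitz matrix and right-hand side of size 2):
  Gamma_p = [[3.6135, 2.009], [2.009, 3.6135]]
  r_p     = [2.009, 2.2304]
Written out:
  3.6135 phi_1 + 2.009 phi_2 = 2.009
  2.009 phi_1 + 3.6135 phi_2 = 2.2304
Solve by Cramer's rule:
  det = gamma(0)^2 - gamma(1)^2 = (3.6135)^2 - (2.009)^2 = 13.05738225 - 4.036081 = 9.02130125
  phi_hat_1 = [gamma(1) gamma(0) - gamma(1) gamma(2)] / det = [(2.009)(3.6135) - (2.009)(2.2304)] / 9.02130125 = 2.7786479 / 9.02130125 = 0.308
  phi_hat_2 = [gamma(0) gamma(2) - gamma(1)^2] / det = [(3.6135)(2.2304) - (2.009)^2] / 9.02130125 = 4.0234694 / 9.02130125 = 0.446
So phi_hat = [0.3080, 0.4460].
Therefore phi_hat_1 = 0.3080.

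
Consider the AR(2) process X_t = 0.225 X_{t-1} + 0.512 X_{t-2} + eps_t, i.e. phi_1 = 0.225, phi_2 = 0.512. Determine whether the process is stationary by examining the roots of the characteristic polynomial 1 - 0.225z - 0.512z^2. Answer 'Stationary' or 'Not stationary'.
\text{Stationary}

The AR(p) characteristic polynomial is P(z) = 1 - 0.225z - 0.512z^2.
Stationarity requires all roots to lie outside the unit circle, i.e. |z| > 1 for every root.
Set 1 + (-0.225) z + (-0.512) z^2 = 0, i.e. a z^2 + b z + c = 0 with a = -0.512, b = -0.225, c = 1.
Discriminant D = b^2 - 4ac = (-0.225)^2 - 4*(-0.512)*1 = 0.050625 - (-2.048) = 2.098625.
D >= 0, so the roots are real: z = (-b +/- sqrt(D)) / (2a) = (0.225 +/- 1.448663) / (-1.024).
  z_1 = (0.225 + 1.448663) / (-1.024) = -1.6344,   |z_1| = 1.6344.
  z_2 = (0.225 - 1.448663) / (-1.024) = 1.195,   |z_2| = 1.195.
Moduli of all roots: 1.6344, 1.1950.
All moduli strictly greater than 1? Yes.
Verdict: Stationary.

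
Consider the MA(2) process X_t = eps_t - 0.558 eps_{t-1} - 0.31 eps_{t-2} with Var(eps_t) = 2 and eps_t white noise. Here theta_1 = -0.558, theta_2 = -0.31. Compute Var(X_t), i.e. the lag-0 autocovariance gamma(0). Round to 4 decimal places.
\gamma(0) = 2.8149

For an MA(q) process X_t = eps_t + sum_i theta_i eps_{t-i} with
Var(eps_t) = sigma^2, the variance is
  gamma(0) = sigma^2 * (1 + sum_i theta_i^2).
  sum_i theta_i^2 = (-0.558)^2 + (-0.31)^2 = 0.311364 + 0.0961 = 0.407464.
  gamma(0) = 2 * (1 + 0.407464) = 2 * 1.407464 = 2.814928, which rounds to 2.8149.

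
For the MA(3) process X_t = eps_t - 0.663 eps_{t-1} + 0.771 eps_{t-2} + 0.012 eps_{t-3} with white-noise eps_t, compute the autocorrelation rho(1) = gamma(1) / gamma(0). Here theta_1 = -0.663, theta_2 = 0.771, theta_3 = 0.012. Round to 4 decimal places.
\rho(1) = -0.5727

For an MA(q) process with theta_0 = 1, the autocovariance is
  gamma(k) = sigma^2 * sum_{i=0..q-k} theta_i * theta_{i+k},
and rho(k) = gamma(k) / gamma(0). Sigma^2 cancels.
  numerator   = (1)*(-0.663) + (-0.663)*(0.771) + (0.771)*(0.012) = -1.164921.
  denominator = (1)^2 + (-0.663)^2 + (0.771)^2 + (0.012)^2 = 2.034154.
  rho(1) = -1.164921 / 2.034154 = -0.5727.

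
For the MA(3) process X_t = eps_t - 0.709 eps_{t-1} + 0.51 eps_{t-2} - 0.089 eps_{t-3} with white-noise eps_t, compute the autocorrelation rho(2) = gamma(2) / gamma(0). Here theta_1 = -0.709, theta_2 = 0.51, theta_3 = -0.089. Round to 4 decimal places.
\rho(2) = 0.3237

For an MA(q) process with theta_0 = 1, the autocovariance is
  gamma(k) = sigma^2 * sum_{i=0..q-k} theta_i * theta_{i+k},
and rho(k) = gamma(k) / gamma(0). Sigma^2 cancels.
  numerator   = (1)*(0.51) + (-0.709)*(-0.089) = 0.573101.
  denominator = (1)^2 + (-0.709)^2 + (0.51)^2 + (-0.089)^2 = 1.770702.
  rho(2) = 0.573101 / 1.770702 = 0.3237.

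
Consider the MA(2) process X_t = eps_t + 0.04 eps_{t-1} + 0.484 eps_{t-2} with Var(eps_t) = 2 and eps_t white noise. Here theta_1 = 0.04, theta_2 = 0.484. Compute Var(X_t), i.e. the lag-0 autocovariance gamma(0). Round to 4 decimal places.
\gamma(0) = 2.4717

For an MA(q) process X_t = eps_t + sum_i theta_i eps_{t-i} with
Var(eps_t) = sigma^2, the variance is
  gamma(0) = sigma^2 * (1 + sum_i theta_i^2).
  sum_i theta_i^2 = (0.04)^2 + (0.484)^2 = 0.0016 + 0.234256 = 0.235856.
  gamma(0) = 2 * (1 + 0.235856) = 2 * 1.235856 = 2.471712, which rounds to 2.4717.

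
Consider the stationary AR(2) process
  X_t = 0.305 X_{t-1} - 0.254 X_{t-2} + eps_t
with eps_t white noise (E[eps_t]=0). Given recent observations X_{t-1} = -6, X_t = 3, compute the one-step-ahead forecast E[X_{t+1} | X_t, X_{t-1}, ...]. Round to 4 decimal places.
E[X_{t+1} \mid \mathcal F_t] = 2.4390

For an AR(p) model X_t = c + sum_i phi_i X_{t-i} + eps_t, the
one-step-ahead conditional mean is
  E[X_{t+1} | X_t, ...] = c + sum_i phi_i X_{t+1-i}.
Substitute known values:
  E[X_{t+1} | ...] = (0.305) * (3) + (-0.254) * (-6)
                   = 2.4390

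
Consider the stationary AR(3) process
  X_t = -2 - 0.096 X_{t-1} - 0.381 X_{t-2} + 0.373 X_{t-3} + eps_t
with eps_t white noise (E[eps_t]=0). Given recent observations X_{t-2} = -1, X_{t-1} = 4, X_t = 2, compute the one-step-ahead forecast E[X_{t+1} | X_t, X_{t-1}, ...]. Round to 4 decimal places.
E[X_{t+1} \mid \mathcal F_t] = -4.0890

For an AR(p) model X_t = c + sum_i phi_i X_{t-i} + eps_t, the
one-step-ahead conditional mean is
  E[X_{t+1} | X_t, ...] = c + sum_i phi_i X_{t+1-i}.
Substitute known values:
  E[X_{t+1} | ...] = -2 + (-0.096) * (2) + (-0.381) * (4) + (0.373) * (-1)
                   = -4.0890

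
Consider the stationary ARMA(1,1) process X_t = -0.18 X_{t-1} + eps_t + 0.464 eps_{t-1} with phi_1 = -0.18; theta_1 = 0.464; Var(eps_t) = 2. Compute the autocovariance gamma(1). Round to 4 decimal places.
\gamma(1) = 0.5380

Multiply the model equation by X_{t-k} and take expectations. With theta_0 = psi_0 = 1 and psi_j the MA(infinity) weights, this gives
  gamma(k) - sum_i phi_i gamma(k-i) = c_k,
  c_k = sigma^2 * sum_{j=k..q} theta_j psi_{j-k}   (c_k = 0 for k > q),
using gamma(-m) = gamma(m).
psi-weights needed (psi_j = theta_j + sum_i phi_i psi_{j-i}):
  psi_1 = theta_1 + phi_1 = 0.464 + (-0.18) = 0.284
Right-hand sides:
  c_0 = sigma^2 (1 + theta_1 psi_1) = 2 * (1 + (0.464)(0.284)) = 2 * 1.131776 = 2.263552
  c_1 = sigma^2 theta_1 = 2 * (0.464) = 0.928
  c_2 = 0
Equations for k = 0 and k = 1 (AR order 1):
  gamma(0) = phi_1 gamma(1) + c_0
  gamma(1) = phi_1 gamma(0) + c_1
Substituting the second into the first: gamma(0) (1 - phi_1^2) = c_0 + phi_1 c_1, so
  gamma(0) = (c_0 + phi_1 c_1) / (1 - phi_1^2) = (2.263552 + (-0.18)(0.928)) / (1 - (-0.18)^2) = 2.096512 / 0.9676 = 2.166714.
  gamma(1) = phi_1 gamma(0) + c_1 = (-0.18)(2.166714) + (0.928) = 0.537992.
Therefore gamma(1) = 0.5380 (to 4 decimal places).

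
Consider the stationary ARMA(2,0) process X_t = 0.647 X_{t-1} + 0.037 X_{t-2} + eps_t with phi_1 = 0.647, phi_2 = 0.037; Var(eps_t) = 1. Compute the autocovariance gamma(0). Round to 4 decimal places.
\gamma(0) = 1.8253

Multiply the model equation by X_{t-k} and take expectations. With theta_0 = psi_0 = 1 and psi_j the MA(infinity) weights, this gives
  gamma(k) - sum_i phi_i gamma(k-i) = c_k,
  c_k = sigma^2 * sum_{j=k..q} theta_j psi_{j-k}   (c_k = 0 for k > q),
using gamma(-m) = gamma(m).
Pure AR (q = 0): c_0 = sigma^2 = 1, c_k = 0 for k >= 1.
Equations for k = 0, 1, 2 (AR order 2, c_2 = 0):
  (E0) gamma(0) = phi_1 gamma(1) + phi_2 gamma(2) + c_0
  (E1) gamma(1) = phi_1 gamma(0) + phi_2 gamma(1) + c_1
  (E2) gamma(2) = phi_1 gamma(1) + phi_2 gamma(0)
From (E1): gamma(1) = A gamma(0) + B with
  A = phi_1 / (1 - phi_2) = 0.647 / 0.963 = 0.671859,   B = c_1 / (1 - phi_2) = 0 / 0.963 = 0.
Insert (E2) into (E0): gamma(0) (1 - phi_2^2) = phi_1 (1 + phi_2) gamma(1) + c_0.
  phi_1 (1 + phi_2) = (0.647)(1.037) = 0.670939,   1 - phi_2^2 = 0.998631.
Replace gamma(1) by A gamma(0) + B and collect gamma(0):
  gamma(0) [0.998631 - (0.670939)(0.671859)] = c_0 = 1
  gamma(0) * 0.547855 = 1
  gamma(0) = 1 / 0.547855 = 1.825301.
Therefore gamma(0) = 1.8253 (to 4 decimal places).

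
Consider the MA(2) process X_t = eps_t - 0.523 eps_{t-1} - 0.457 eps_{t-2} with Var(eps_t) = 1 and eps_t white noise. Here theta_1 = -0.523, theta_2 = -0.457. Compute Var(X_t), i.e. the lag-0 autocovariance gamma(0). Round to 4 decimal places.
\gamma(0) = 1.4824

For an MA(q) process X_t = eps_t + sum_i theta_i eps_{t-i} with
Var(eps_t) = sigma^2, the variance is
  gamma(0) = sigma^2 * (1 + sum_i theta_i^2).
  sum_i theta_i^2 = (-0.523)^2 + (-0.457)^2 = 0.273529 + 0.208849 = 0.482378.
  gamma(0) = 1 * (1 + 0.482378) = 1 * 1.482378 = 1.482378, which rounds to 1.4824.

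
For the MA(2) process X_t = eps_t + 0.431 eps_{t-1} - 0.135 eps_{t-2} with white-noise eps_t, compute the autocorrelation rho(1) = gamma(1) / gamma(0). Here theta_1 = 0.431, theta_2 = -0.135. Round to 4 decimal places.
\rho(1) = 0.3097

For an MA(q) process with theta_0 = 1, the autocovariance is
  gamma(k) = sigma^2 * sum_{i=0..q-k} theta_i * theta_{i+k},
and rho(k) = gamma(k) / gamma(0). Sigma^2 cancels.
  numerator   = (1)*(0.431) + (0.431)*(-0.135) = 0.372815.
  denominator = (1)^2 + (0.431)^2 + (-0.135)^2 = 1.203986.
  rho(1) = 0.372815 / 1.203986 = 0.3097.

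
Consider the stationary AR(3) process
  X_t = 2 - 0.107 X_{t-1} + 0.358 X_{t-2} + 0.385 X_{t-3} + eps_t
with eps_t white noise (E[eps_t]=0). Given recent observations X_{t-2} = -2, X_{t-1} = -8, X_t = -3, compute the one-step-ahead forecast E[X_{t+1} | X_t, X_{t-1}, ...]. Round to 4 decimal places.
E[X_{t+1} \mid \mathcal F_t] = -1.3130

For an AR(p) model X_t = c + sum_i phi_i X_{t-i} + eps_t, the
one-step-ahead conditional mean is
  E[X_{t+1} | X_t, ...] = c + sum_i phi_i X_{t+1-i}.
Substitute known values:
  E[X_{t+1} | ...] = 2 + (-0.107) * (-3) + (0.358) * (-8) + (0.385) * (-2)
                   = -1.3130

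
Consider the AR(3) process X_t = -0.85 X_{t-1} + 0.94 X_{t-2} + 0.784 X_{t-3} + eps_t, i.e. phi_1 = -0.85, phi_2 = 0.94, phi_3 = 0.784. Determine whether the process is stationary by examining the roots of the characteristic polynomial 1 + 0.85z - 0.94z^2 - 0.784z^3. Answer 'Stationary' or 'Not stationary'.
\text{Not stationary}

The AR(p) characteristic polynomial is P(z) = 1 + 0.85z - 0.94z^2 - 0.784z^3.
Stationarity requires all roots to lie outside the unit circle, i.e. |z| > 1 for every root.
Degree 3: look for a simple real root z0 first, then factor out (1 - z/z0) and solve the remaining quadratic.
Testing z0 = -1.25: P(-1.25) = 1 + (0.85)(-1.25) + (-0.94)(-1.25)^2 + (-0.784)(-1.25)^3
  = 1 + (-1.0625) + (-1.46875) + (1.53125) = 0.  So z_0 = -1.25 is a root, |z_0| = 1.25.
Divide out the factor (1 + 0.8 z) = (1 - z/z0) (since 1/z0 = -0.8):
  P(z) = (1 + 0.8 z)(1 + (0.05) z + (-0.98) z^2)
  [check: z-coef 0.05 - (-0.8) = 0.85; z^2-coef -0.98 - (-0.8)(0.05) = -0.94; z^3-coef -(-0.8)(-0.98) = -0.784.]
Remaining roots from the quadratic factor 1 + (0.05) z + (-0.98) z^2:
  Set 1 + (0.05) z + (-0.98) z^2 = 0, i.e. a z^2 + b z + c = 0 with a = -0.98, b = 0.05, c = 1.
  Discriminant D = b^2 - 4ac = (0.05)^2 - 4*(-0.98)*1 = 0.0025 - (-3.92) = 3.9225.
  D >= 0, so the roots are real: z = (-b +/- sqrt(D)) / (2a) = (-0.05 +/- 1.98053) / (-1.96).
    z_1 = (-0.05 + 1.98053) / (-1.96) = -0.985,   |z_1| = 0.985.
    z_2 = (-0.05 - 1.98053) / (-1.96) = 1.036,   |z_2| = 1.036.
Moduli of all roots: 1.2500, 0.9850, 1.0360.
All moduli strictly greater than 1? No.
Verdict: Not stationary.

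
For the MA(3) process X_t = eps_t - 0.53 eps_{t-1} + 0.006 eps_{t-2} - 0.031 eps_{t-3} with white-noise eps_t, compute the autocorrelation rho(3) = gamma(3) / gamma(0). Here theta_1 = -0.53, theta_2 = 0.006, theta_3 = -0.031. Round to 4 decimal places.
\rho(3) = -0.0242

For an MA(q) process with theta_0 = 1, the autocovariance is
  gamma(k) = sigma^2 * sum_{i=0..q-k} theta_i * theta_{i+k},
and rho(k) = gamma(k) / gamma(0). Sigma^2 cancels.
  numerator   = (1)*(-0.031) = -0.031.
  denominator = (1)^2 + (-0.53)^2 + (0.006)^2 + (-0.031)^2 = 1.281897.
  rho(3) = -0.031 / 1.281897 = -0.0242.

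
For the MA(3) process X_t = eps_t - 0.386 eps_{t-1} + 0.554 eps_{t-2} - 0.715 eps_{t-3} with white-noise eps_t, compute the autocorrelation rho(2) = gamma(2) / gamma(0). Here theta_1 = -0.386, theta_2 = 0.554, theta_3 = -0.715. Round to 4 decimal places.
\rho(2) = 0.4219

For an MA(q) process with theta_0 = 1, the autocovariance is
  gamma(k) = sigma^2 * sum_{i=0..q-k} theta_i * theta_{i+k},
and rho(k) = gamma(k) / gamma(0). Sigma^2 cancels.
  numerator   = (1)*(0.554) + (-0.386)*(-0.715) = 0.82999.
  denominator = (1)^2 + (-0.386)^2 + (0.554)^2 + (-0.715)^2 = 1.967137.
  rho(2) = 0.82999 / 1.967137 = 0.4219.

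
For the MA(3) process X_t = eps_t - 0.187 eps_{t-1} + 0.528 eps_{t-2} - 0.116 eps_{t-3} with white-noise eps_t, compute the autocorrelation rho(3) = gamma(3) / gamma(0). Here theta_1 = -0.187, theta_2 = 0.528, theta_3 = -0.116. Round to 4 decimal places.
\rho(3) = -0.0874

For an MA(q) process with theta_0 = 1, the autocovariance is
  gamma(k) = sigma^2 * sum_{i=0..q-k} theta_i * theta_{i+k},
and rho(k) = gamma(k) / gamma(0). Sigma^2 cancels.
  numerator   = (1)*(-0.116) = -0.116.
  denominator = (1)^2 + (-0.187)^2 + (0.528)^2 + (-0.116)^2 = 1.327209.
  rho(3) = -0.116 / 1.327209 = -0.0874.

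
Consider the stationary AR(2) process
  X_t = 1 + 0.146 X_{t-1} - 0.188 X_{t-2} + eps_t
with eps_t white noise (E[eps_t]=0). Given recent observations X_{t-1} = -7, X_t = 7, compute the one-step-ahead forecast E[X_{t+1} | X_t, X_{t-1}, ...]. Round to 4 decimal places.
E[X_{t+1} \mid \mathcal F_t] = 3.3380

For an AR(p) model X_t = c + sum_i phi_i X_{t-i} + eps_t, the
one-step-ahead conditional mean is
  E[X_{t+1} | X_t, ...] = c + sum_i phi_i X_{t+1-i}.
Substitute known values:
  E[X_{t+1} | ...] = 1 + (0.146) * (7) + (-0.188) * (-7)
                   = 3.3380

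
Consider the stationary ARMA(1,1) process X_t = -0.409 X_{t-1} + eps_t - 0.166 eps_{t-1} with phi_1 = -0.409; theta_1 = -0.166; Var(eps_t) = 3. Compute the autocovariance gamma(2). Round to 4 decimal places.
\gamma(2) = 0.9048

Multiply the model equation by X_{t-k} and take expectations. With theta_0 = psi_0 = 1 and psi_j the MA(infinity) weights, this gives
  gamma(k) - sum_i phi_i gamma(k-i) = c_k,
  c_k = sigma^2 * sum_{j=k..q} theta_j psi_{j-k}   (c_k = 0 for k > q),
using gamma(-m) = gamma(m).
psi-weights needed (psi_j = theta_j + sum_i phi_i psi_{j-i}):
  psi_1 = theta_1 + phi_1 = -0.166 + (-0.409) = -0.575
Right-hand sides:
  c_0 = sigma^2 (1 + theta_1 psi_1) = 3 * (1 + (-0.166)(-0.575)) = 3 * 1.09545 = 3.28635
  c_1 = sigma^2 theta_1 = 3 * (-0.166) = -0.498
  c_2 = 0
Equations for k = 0 and k = 1 (AR order 1):
  gamma(0) = phi_1 gamma(1) + c_0
  gamma(1) = phi_1 gamma(0) + c_1
Substituting the second into the first: gamma(0) (1 - phi_1^2) = c_0 + phi_1 c_1, so
  gamma(0) = (c_0 + phi_1 c_1) / (1 - phi_1^2) = (3.28635 + (-0.409)(-0.498)) / (1 - (-0.409)^2) = 3.490032 / 0.832719 = 4.191128.
  gamma(1) = phi_1 gamma(0) + c_1 = (-0.409)(4.191128) + (-0.498) = -2.212171.
For k = 2 (> q): gamma(2) = phi_1 gamma(1) = (-0.409)(-2.212171) = 0.904778.
Therefore gamma(2) = 0.9048 (to 4 decimal places).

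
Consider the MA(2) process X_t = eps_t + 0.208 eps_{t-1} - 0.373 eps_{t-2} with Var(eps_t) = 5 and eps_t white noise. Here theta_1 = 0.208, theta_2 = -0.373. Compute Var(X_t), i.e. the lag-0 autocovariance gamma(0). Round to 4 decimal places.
\gamma(0) = 5.9120

For an MA(q) process X_t = eps_t + sum_i theta_i eps_{t-i} with
Var(eps_t) = sigma^2, the variance is
  gamma(0) = sigma^2 * (1 + sum_i theta_i^2).
  sum_i theta_i^2 = (0.208)^2 + (-0.373)^2 = 0.043264 + 0.139129 = 0.182393.
  gamma(0) = 5 * (1 + 0.182393) = 5 * 1.182393 = 5.911965, which rounds to 5.9120.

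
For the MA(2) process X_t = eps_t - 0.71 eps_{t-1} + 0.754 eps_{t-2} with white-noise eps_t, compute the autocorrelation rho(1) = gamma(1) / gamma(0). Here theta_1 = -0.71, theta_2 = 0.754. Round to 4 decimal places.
\rho(1) = -0.6009

For an MA(q) process with theta_0 = 1, the autocovariance is
  gamma(k) = sigma^2 * sum_{i=0..q-k} theta_i * theta_{i+k},
and rho(k) = gamma(k) / gamma(0). Sigma^2 cancels.
  numerator   = (1)*(-0.71) + (-0.71)*(0.754) = -1.24534.
  denominator = (1)^2 + (-0.71)^2 + (0.754)^2 = 2.072616.
  rho(1) = -1.24534 / 2.072616 = -0.6009.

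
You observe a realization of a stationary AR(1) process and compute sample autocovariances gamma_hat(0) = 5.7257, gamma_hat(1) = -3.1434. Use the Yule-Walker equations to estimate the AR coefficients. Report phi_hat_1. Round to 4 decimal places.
\hat\phi_{1} = -0.5490

The Yule-Walker equations for an AR(p) process read, in matrix form,
  Gamma_p phi = r_p,   with   (Gamma_p)_{ij} = gamma(|i - j|),
                       (r_p)_i = gamma(i),   i,j = 1..p.
Substitute the sample gammas (Toeplitz matrix and right-hand side of size 1):
  Gamma_p = [[5.7257]]
  r_p     = [-3.1434]
With p = 1 this is the single equation gamma(0) phi_1 = gamma(1):
  phi_hat_1 = gamma(1) / gamma(0) = -3.1434 / 5.7257 = -0.5490.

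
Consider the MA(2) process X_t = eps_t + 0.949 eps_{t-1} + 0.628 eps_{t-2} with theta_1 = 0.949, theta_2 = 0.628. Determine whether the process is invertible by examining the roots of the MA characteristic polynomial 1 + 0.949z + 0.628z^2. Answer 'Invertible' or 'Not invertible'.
\text{Invertible}

The MA(q) characteristic polynomial is P(z) = 1 + 0.949z + 0.628z^2.
Invertibility requires all roots to lie outside the unit circle, i.e. |z| > 1 for every root.
Set 1 + (0.949) z + (0.628) z^2 = 0, i.e. a z^2 + b z + c = 0 with a = 0.628, b = 0.949, c = 1.
Discriminant D = b^2 - 4ac = (0.949)^2 - 4*(0.628)*1 = 0.900601 - (2.512) = -1.611399.
D < 0, so the roots are the complex-conjugate pair z = (-b +/- i sqrt(-D)) / (2a) = -0.7556 +/- 1.0107i.
For a conjugate pair |z|^2 = z * conj(z) = (product of roots) = c/a = 1/(0.628) = 1.592357, so |z| = sqrt(1.592357) = 1.2619 for both roots.
Moduli of all roots: 1.2619, 1.2619.
All moduli strictly greater than 1? Yes.
Verdict: Invertible.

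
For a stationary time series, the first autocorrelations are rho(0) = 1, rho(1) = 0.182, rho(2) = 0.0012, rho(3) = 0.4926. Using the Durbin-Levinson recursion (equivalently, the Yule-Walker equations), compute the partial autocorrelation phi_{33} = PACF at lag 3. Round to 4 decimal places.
\phi_{33} = 0.5160

The PACF at lag k is phi_{kk}, the last component of the solution
to the Yule-Walker system G_k phi = r_k where
  (G_k)_{ij} = rho(|i - j|), (r_k)_i = rho(i), i,j = 1..k.
Equivalently, Durbin-Levinson gives phi_{kk} iteratively:
  phi_{11} = rho(1)
  phi_{kk} = [rho(k) - sum_{j=1..k-1} phi_{k-1,j} rho(k-j)]
            / [1 - sum_{j=1..k-1} phi_{k-1,j} rho(j)],
  phi_{k,j} = phi_{k-1,j} - phi_{kk} phi_{k-1,k-j},  j = 1..k-1.
Step k = 1:
  phi_11 = rho(1) = 0.182.
Step k = 2:
  phi_22 = [rho(2) - phi_11 rho(1)] / [1 - phi_11 rho(1)] = [0.0012 - (0.182)(0.182)] / [1 - (0.182)(0.182)]
         = -0.031924 / 0.966876 = -0.033018.
  Update: phi_21 = phi_11 - phi_22 phi_11 = 0.182 - (-0.033018)(0.182) = 0.188009.
Step k = 3:
  phi_33 = [rho(3) - phi_21 rho(2) - phi_22 rho(1)] / [1 - phi_21 rho(1) - phi_22 rho(2)]
    numerator   = 0.4926 - (0.188009)(0.0012) - (-0.033018)(0.182) = 0.49838361
    denominator = 1 - (0.188009)(0.182) - (-0.033018)(0.0012) = 0.96582194
  phi_33 = 0.49838361 / 0.96582194 = 0.516.
Therefore phi_{33} = 0.5160.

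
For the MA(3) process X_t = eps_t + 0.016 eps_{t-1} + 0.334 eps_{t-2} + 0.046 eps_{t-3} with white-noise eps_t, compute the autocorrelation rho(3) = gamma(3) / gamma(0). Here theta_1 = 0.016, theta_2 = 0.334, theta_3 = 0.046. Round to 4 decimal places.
\rho(3) = 0.0413

For an MA(q) process with theta_0 = 1, the autocovariance is
  gamma(k) = sigma^2 * sum_{i=0..q-k} theta_i * theta_{i+k},
and rho(k) = gamma(k) / gamma(0). Sigma^2 cancels.
  numerator   = (1)*(0.046) = 0.046.
  denominator = (1)^2 + (0.016)^2 + (0.334)^2 + (0.046)^2 = 1.113928.
  rho(3) = 0.046 / 1.113928 = 0.0413.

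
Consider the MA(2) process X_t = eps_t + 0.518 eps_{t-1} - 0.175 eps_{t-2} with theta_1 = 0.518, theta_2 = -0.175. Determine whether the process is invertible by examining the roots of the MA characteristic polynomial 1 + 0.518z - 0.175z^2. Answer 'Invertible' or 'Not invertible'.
\text{Invertible}

The MA(q) characteristic polynomial is P(z) = 1 + 0.518z - 0.175z^2.
Invertibility requires all roots to lie outside the unit circle, i.e. |z| > 1 for every root.
Set 1 + (0.518) z + (-0.175) z^2 = 0, i.e. a z^2 + b z + c = 0 with a = -0.175, b = 0.518, c = 1.
Discriminant D = b^2 - 4ac = (0.518)^2 - 4*(-0.175)*1 = 0.268324 - (-0.7) = 0.968324.
D >= 0, so the roots are real: z = (-b +/- sqrt(D)) / (2a) = (-0.518 +/- 0.984035) / (-0.35).
  z_1 = (-0.518 + 0.984035) / (-0.35) = -1.3315,   |z_1| = 1.3315.
  z_2 = (-0.518 - 0.984035) / (-0.35) = 4.2915,   |z_2| = 4.2915.
Moduli of all roots: 1.3315, 4.2915.
All moduli strictly greater than 1? Yes.
Verdict: Invertible.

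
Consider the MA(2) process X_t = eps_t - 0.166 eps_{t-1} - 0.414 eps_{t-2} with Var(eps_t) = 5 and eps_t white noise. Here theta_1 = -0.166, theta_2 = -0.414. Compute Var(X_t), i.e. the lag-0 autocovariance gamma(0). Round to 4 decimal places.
\gamma(0) = 5.9948

For an MA(q) process X_t = eps_t + sum_i theta_i eps_{t-i} with
Var(eps_t) = sigma^2, the variance is
  gamma(0) = sigma^2 * (1 + sum_i theta_i^2).
  sum_i theta_i^2 = (-0.166)^2 + (-0.414)^2 = 0.027556 + 0.171396 = 0.198952.
  gamma(0) = 5 * (1 + 0.198952) = 5 * 1.198952 = 5.99476, which rounds to 5.9948.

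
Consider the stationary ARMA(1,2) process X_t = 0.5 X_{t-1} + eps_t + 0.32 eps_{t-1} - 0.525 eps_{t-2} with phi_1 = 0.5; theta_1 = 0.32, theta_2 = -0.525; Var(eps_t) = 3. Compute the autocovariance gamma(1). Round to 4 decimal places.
\gamma(1) = 2.2035

Multiply the model equation by X_{t-k} and take expectations. With theta_0 = psi_0 = 1 and psi_j the MA(infinity) weights, this gives
  gamma(k) - sum_i phi_i gamma(k-i) = c_k,
  c_k = sigma^2 * sum_{j=k..q} theta_j psi_{j-k}   (c_k = 0 for k > q),
using gamma(-m) = gamma(m).
psi-weights needed (psi_j = theta_j + sum_i phi_i psi_{j-i}):
  psi_1 = theta_1 + phi_1 = 0.32 + (0.5) = 0.82
  psi_2 = theta_2 + phi_1 psi_1 = -0.525 + (0.5)(0.82) = -0.115
Right-hand sides:
  c_0 = sigma^2 (1 + theta_1 psi_1 + theta_2 psi_2) = 3 * (1 + (0.32)(0.82) + (-0.525)(-0.115)) = 3 * 1.322775 = 3.968325
  c_1 = sigma^2 (theta_1 + theta_2 psi_1) = 3 * (0.32 + (-0.525)(0.82)) = -0.3315
  c_2 = sigma^2 theta_2 = 3 * (-0.525) = -1.575
Equations for k = 0 and k = 1 (AR order 1):
  gamma(0) = phi_1 gamma(1) + c_0
  gamma(1) = phi_1 gamma(0) + c_1
Substituting the second into the first: gamma(0) (1 - phi_1^2) = c_0 + phi_1 c_1, so
  gamma(0) = (c_0 + phi_1 c_1) / (1 - phi_1^2) = (3.968325 + (0.5)(-0.3315)) / (1 - (0.5)^2) = 3.802575 / 0.75 = 5.0701.
  gamma(1) = phi_1 gamma(0) + c_1 = (0.5)(5.0701) + (-0.3315) = 2.20355.
Therefore gamma(1) = 2.2035 (to 4 decimal places).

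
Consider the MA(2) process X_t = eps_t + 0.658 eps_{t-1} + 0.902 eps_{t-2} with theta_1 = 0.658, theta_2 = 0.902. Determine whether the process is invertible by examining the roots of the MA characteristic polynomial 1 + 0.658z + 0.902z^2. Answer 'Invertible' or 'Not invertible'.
\text{Invertible}

The MA(q) characteristic polynomial is P(z) = 1 + 0.658z + 0.902z^2.
Invertibility requires all roots to lie outside the unit circle, i.e. |z| > 1 for every root.
Set 1 + (0.658) z + (0.902) z^2 = 0, i.e. a z^2 + b z + c = 0 with a = 0.902, b = 0.658, c = 1.
Discriminant D = b^2 - 4ac = (0.658)^2 - 4*(0.902)*1 = 0.432964 - (3.608) = -3.175036.
D < 0, so the roots are the complex-conjugate pair z = (-b +/- i sqrt(-D)) / (2a) = -0.3647 +/- 0.9877i.
For a conjugate pair |z|^2 = z * conj(z) = (product of roots) = c/a = 1/(0.902) = 1.108647, so |z| = sqrt(1.108647) = 1.0529 for both roots.
Moduli of all roots: 1.0529, 1.0529.
All moduli strictly greater than 1? Yes.
Verdict: Invertible.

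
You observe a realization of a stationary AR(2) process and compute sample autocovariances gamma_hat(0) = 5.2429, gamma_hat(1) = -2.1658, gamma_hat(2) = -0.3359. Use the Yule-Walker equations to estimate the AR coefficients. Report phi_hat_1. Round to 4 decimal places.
\hat\phi_{1} = -0.5300

The Yule-Walker equations for an AR(p) process read, in matrix form,
  Gamma_p phi = r_p,   with   (Gamma_p)_{ij} = gamma(|i - j|),
                       (r_p)_i = gamma(i),   i,j = 1..p.
Substitute the sample gammas (Toeplitz matrix and right-hand side of size 2):
  Gamma_p = [[5.2429, -2.1658], [-2.1658, 5.2429]]
  r_p     = [-2.1658, -0.3359]
Written out:
  5.2429 phi_1 - 2.1658 phi_2 = -2.1658
  -2.1658 phi_1 + 5.2429 phi_2 = -0.3359
Solve by Cramer's rule:
  det = gamma(0)^2 - gamma(1)^2 = (5.2429)^2 - (-2.1658)^2 = 27.48800041 - 4.69068964 = 22.79731077
  phi_hat_1 = [gamma(1) gamma(0) - gamma(1) gamma(2)] / det = [(-2.1658)(5.2429) - (-2.1658)(-0.3359)] / 22.79731077 = -12.08256504 / 22.79731077 = -0.53
  phi_hat_2 = [gamma(0) gamma(2) - gamma(1)^2] / det = [(5.2429)(-0.3359) - (-2.1658)^2] / 22.79731077 = -6.45177975 / 22.79731077 = -0.283
So phi_hat = [-0.5300, -0.2830].
Therefore phi_hat_1 = -0.5300.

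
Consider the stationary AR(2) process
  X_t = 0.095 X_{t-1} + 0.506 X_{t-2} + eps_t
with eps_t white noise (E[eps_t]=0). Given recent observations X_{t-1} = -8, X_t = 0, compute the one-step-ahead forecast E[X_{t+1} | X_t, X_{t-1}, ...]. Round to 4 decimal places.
E[X_{t+1} \mid \mathcal F_t] = -4.0480

For an AR(p) model X_t = c + sum_i phi_i X_{t-i} + eps_t, the
one-step-ahead conditional mean is
  E[X_{t+1} | X_t, ...] = c + sum_i phi_i X_{t+1-i}.
Substitute known values:
  E[X_{t+1} | ...] = (0.095) * (0) + (0.506) * (-8)
                   = -4.0480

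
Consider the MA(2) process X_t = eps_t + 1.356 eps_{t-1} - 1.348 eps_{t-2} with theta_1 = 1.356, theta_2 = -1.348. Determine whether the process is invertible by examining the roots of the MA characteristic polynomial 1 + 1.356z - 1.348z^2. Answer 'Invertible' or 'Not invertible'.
\text{Not invertible}

The MA(q) characteristic polynomial is P(z) = 1 + 1.356z - 1.348z^2.
Invertibility requires all roots to lie outside the unit circle, i.e. |z| > 1 for every root.
Set 1 + (1.356) z + (-1.348) z^2 = 0, i.e. a z^2 + b z + c = 0 with a = -1.348, b = 1.356, c = 1.
Discriminant D = b^2 - 4ac = (1.356)^2 - 4*(-1.348)*1 = 1.838736 - (-5.392) = 7.230736.
D >= 0, so the roots are real: z = (-b +/- sqrt(D)) / (2a) = (-1.356 +/- 2.689003) / (-2.696).
  z_1 = (-1.356 + 2.689003) / (-2.696) = -0.4944,   |z_1| = 0.4944.
  z_2 = (-1.356 - 2.689003) / (-2.696) = 1.5004,   |z_2| = 1.5004.
Moduli of all roots: 0.4944, 1.5004.
All moduli strictly greater than 1? No.
Verdict: Not invertible.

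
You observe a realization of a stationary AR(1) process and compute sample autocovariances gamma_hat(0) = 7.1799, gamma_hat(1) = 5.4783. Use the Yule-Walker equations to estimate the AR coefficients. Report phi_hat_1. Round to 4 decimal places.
\hat\phi_{1} = 0.7630

The Yule-Walker equations for an AR(p) process read, in matrix form,
  Gamma_p phi = r_p,   with   (Gamma_p)_{ij} = gamma(|i - j|),
                       (r_p)_i = gamma(i),   i,j = 1..p.
Substitute the sample gammas (Toeplitz matrix and right-hand side of size 1):
  Gamma_p = [[7.1799]]
  r_p     = [5.4783]
With p = 1 this is the single equation gamma(0) phi_1 = gamma(1):
  phi_hat_1 = gamma(1) / gamma(0) = 5.4783 / 7.1799 = 0.7630.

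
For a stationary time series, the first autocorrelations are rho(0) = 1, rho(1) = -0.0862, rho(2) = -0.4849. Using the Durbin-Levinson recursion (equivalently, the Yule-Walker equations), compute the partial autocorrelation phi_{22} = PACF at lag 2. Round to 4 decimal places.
\phi_{22} = -0.4960

The PACF at lag k is phi_{kk}, the last component of the solution
to the Yule-Walker system G_k phi = r_k where
  (G_k)_{ij} = rho(|i - j|), (r_k)_i = rho(i), i,j = 1..k.
Equivalently, Durbin-Levinson gives phi_{kk} iteratively:
  phi_{11} = rho(1)
  phi_{kk} = [rho(k) - sum_{j=1..k-1} phi_{k-1,j} rho(k-j)]
            / [1 - sum_{j=1..k-1} phi_{k-1,j} rho(j)],
  phi_{k,j} = phi_{k-1,j} - phi_{kk} phi_{k-1,k-j},  j = 1..k-1.
Step k = 1:
  phi_11 = rho(1) = -0.0862.
Step k = 2:
  phi_22 = [rho(2) - phi_11 rho(1)] / [1 - phi_11 rho(1)] = [-0.4849 - (-0.0862)(-0.0862)] / [1 - (-0.0862)(-0.0862)]
         = -0.49233044 / 0.99256956 = -0.496.
Therefore phi_{22} = -0.4960.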